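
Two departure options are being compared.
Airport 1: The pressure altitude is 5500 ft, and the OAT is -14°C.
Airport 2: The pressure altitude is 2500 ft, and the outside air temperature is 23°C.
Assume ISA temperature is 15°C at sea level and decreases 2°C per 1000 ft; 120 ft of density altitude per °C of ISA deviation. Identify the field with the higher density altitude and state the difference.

Airport 1: ISA temp = 4°C, deviation -18°C, DA = 5500 + 120 × (-18) = 3340 ft.
Airport 2: ISA temp = 10°C, deviation +13°C, DA = 2500 + 120 × 13 = 4060 ft.
Airport 2 is higher by 4060 − 3340 = 720 ft.

Airport 2 by 720 ft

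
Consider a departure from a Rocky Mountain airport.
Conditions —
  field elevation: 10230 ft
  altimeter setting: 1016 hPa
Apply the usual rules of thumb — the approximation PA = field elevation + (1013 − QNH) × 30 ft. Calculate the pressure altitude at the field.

Pressure correction = (1013 − 1016) × 30 = -90 ft.
Pressure altitude = 10230 + (-90) = 10140 ft.

10140 ft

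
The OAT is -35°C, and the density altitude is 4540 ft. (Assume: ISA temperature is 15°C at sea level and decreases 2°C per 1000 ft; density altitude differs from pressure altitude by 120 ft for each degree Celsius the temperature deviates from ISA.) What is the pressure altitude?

8500 ft

DA = PA + 120 × (OAT − (15 − 2·PA/1000)) = PA + 120·OAT − 1800 + 0.24·PA = 1.24·PA + 120·OAT − 1800.
So 1.24·PA = 4540 − 120 × (-35) + 1800 = 10540.
PA = 10540 / 1.24 = 8500 ft.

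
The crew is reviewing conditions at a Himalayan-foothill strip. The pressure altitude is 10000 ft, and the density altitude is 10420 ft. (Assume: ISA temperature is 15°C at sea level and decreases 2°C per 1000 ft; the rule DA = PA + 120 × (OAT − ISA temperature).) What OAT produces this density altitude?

-1.5°C

Density altitude − pressure altitude = 10420 − 10000 = +420 ft.
At 120 ft/°C that is an ISA deviation of 420/120 = +3.5°C.
ISA temperature at 10000 ft = 15 − 2 × (10000/1000) = -5°C.
OAT = ISA + deviation = -5 + (+3.5) = -1.5°C.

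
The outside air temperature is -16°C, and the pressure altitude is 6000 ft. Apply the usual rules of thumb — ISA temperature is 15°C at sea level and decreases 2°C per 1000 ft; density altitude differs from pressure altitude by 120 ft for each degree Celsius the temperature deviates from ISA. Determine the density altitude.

3720 ft

ISA temperature at 6000 ft = 15 − 2 × (6000/1000) = 3°C.
ISA deviation = -16 − 3 = -19°C.
Density altitude = 6000 + 120 × (-19) = 6000 + (-2280) = 3720 ft.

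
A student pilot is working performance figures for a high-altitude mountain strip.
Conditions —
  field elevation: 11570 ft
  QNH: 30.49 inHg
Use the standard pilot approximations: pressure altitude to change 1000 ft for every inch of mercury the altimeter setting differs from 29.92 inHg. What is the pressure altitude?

11000 ft

Pressure correction = (29.92 − 30.49) × 1000 = -570 ft.
Pressure altitude = 11570 + (-570) = 11000 ft.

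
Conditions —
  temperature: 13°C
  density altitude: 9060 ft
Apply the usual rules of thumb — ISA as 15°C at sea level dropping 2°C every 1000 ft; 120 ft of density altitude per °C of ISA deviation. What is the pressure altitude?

DA = PA + 120 × (OAT − (15 − 2·PA/1000)) = PA + 120·OAT − 1800 + 0.24·PA = 1.24·PA + 120·OAT − 1800.
So 1.24·PA = 9060 − 120 × 13 + 1800 = 9300.
PA = 9300 / 1.24 = 7500 ft.

7500 ft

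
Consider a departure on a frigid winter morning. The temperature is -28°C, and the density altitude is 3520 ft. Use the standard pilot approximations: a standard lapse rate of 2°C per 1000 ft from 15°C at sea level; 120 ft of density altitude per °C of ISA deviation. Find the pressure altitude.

DA = PA + 120 × (OAT − (15 − 2·PA/1000)) = PA + 120·OAT − 1800 + 0.24·PA = 1.24·PA + 120·OAT − 1800.
So 1.24·PA = 3520 − 120 × (-28) + 1800 = 8680.
PA = 8680 / 1.24 = 7000 ft.

7000 ft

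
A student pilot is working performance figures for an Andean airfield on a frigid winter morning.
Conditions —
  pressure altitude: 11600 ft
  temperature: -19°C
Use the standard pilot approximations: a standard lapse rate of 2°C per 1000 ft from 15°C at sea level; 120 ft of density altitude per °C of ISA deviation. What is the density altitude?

ISA temperature at 11600 ft = 15 − 2 × (11600/1000) = -8.2°C.
ISA deviation = -19 − (-8.2) = -10.8°C.
Density altitude = 11600 + 120 × (-10.8) = 11600 + (-1296) = 10304 ft.

10304 ft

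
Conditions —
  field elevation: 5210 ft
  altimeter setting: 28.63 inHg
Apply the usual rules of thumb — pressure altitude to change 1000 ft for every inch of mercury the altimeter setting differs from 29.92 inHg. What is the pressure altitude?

Pressure correction = (29.92 − 28.63) × 1000 = +1290 ft.
Pressure altitude = 5210 + (+1290) = 6500 ft.

6500 ft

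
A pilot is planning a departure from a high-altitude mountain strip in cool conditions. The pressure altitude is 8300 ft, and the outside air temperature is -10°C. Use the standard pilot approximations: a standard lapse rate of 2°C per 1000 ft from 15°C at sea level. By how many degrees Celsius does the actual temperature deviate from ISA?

ISA temperature at 8300 ft = 15 − 2 × (8300/1000) = -1.6°C.
Deviation = OAT − ISA = -10 − (-1.6) = -8.4°C.

ISA-8.4°C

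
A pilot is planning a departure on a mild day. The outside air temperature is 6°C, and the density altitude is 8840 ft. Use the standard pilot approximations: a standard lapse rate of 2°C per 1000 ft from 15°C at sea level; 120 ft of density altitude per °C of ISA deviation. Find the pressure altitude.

8000 ft

DA = PA + 120 × (OAT − (15 − 2·PA/1000)) = PA + 120·OAT − 1800 + 0.24·PA = 1.24·PA + 120·OAT − 1800.
So 1.24·PA = 8840 − 120 × 6 + 1800 = 9920.
PA = 9920 / 1.24 = 8000 ft.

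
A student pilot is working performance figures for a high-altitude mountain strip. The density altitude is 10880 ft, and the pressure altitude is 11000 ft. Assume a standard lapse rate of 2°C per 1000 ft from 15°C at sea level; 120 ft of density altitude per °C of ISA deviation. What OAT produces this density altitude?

Density altitude − pressure altitude = 10880 − 11000 = -120 ft.
At 120 ft/°C that is an ISA deviation of -120/120 = -1°C.
ISA temperature at 11000 ft = 15 − 2 × (11000/1000) = -7°C.
OAT = ISA + deviation = -7 + (-1) = -8°C.

-8°C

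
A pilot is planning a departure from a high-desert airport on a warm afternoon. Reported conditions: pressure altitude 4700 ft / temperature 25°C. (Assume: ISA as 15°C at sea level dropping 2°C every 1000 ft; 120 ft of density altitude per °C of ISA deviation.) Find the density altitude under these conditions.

ISA temperature at 4700 ft = 15 − 2 × (4700/1000) = 5.6°C.
ISA deviation = 25 − 5.6 = +19.4°C.
Density altitude = 4700 + 120 × (19.4) = 4700 + (+2328) = 7028 ft.

7028 ft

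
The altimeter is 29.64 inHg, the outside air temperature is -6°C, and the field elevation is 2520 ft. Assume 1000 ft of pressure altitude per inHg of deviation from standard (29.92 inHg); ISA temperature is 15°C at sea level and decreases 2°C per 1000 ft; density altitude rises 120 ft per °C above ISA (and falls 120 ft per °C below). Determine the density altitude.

Pressure altitude = 2520 + (29.92 − 29.64) × 1000 = 2520 + (+280) = 2800 ft.
ISA temperature at 2800 ft = 15 − 2 × (2800/1000) = 9.4°C.
ISA deviation = -6 − 9.4 = -15.4°C.
Density altitude = 2800 + 120 × (-15.4) = 952 ft.

952 ft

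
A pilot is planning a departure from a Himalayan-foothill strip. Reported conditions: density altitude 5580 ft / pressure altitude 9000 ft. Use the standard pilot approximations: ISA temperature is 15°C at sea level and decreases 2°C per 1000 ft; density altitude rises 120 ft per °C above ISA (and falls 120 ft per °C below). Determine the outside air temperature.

-31.5°C

Density altitude − pressure altitude = 5580 − 9000 = -3420 ft.
At 120 ft/°C that is an ISA deviation of -3420/120 = -28.5°C.
ISA temperature at 9000 ft = 15 − 2 × (9000/1000) = -3°C.
OAT = ISA + deviation = -3 + (-28.5) = -31.5°C.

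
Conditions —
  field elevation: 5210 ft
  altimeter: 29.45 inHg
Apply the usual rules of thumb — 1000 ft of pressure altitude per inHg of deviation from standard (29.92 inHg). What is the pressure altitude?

Pressure correction = (29.92 − 29.45) × 1000 = +470 ft.
Pressure altitude = 5210 + (+470) = 5680 ft.

5680 ft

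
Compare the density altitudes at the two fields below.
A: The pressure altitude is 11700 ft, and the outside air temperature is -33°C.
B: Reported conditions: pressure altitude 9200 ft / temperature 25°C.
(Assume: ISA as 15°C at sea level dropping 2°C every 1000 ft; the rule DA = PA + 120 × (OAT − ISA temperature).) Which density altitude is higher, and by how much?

A: ISA temp = -8.4°C, deviation -24.6°C, DA = 11700 + 120 × (-24.6) = 8748 ft.
B: ISA temp = -3.4°C, deviation +28.4°C, DA = 9200 + 120 × 28.4 = 12608 ft.
B is higher by 12608 − 8748 = 3860 ft.

B by 3860 ft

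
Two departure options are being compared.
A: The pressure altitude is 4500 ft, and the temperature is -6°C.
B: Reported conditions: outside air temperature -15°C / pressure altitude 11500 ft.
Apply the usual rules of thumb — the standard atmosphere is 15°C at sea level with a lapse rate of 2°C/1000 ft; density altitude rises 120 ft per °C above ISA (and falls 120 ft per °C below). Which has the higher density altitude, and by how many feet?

B by 7600 ft

A: ISA temp = 6°C, deviation -12°C, DA = 4500 + 120 × (-12) = 3060 ft.
B: ISA temp = -8°C, deviation -7°C, DA = 11500 + 120 × (-7) = 10660 ft.
B is higher by 10660 − 3060 = 7600 ft.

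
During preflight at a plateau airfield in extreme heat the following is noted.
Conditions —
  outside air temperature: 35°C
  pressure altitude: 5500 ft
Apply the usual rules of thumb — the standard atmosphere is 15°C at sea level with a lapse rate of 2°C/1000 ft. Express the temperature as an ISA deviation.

ISA+31°C

ISA temperature at 5500 ft = 15 − 2 × (5500/1000) = 4°C.
Deviation = OAT − ISA = 35 − 4 = +31°C.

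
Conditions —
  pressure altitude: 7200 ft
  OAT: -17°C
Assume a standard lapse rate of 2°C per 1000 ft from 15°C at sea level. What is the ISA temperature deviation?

ISA-17.6°C

ISA temperature at 7200 ft = 15 − 2 × (7200/1000) = 0.6°C.
Deviation = OAT − ISA = -17 − 0.6 = -17.6°C.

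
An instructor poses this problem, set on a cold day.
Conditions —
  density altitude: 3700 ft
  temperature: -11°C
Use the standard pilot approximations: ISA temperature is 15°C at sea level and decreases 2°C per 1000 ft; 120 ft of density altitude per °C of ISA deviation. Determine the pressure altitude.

DA = PA + 120 × (OAT − (15 − 2·PA/1000)) = PA + 120·OAT − 1800 + 0.24·PA = 1.24·PA + 120·OAT − 1800.
So 1.24·PA = 3700 − 120 × (-11) + 1800 = 6820.
PA = 6820 / 1.24 = 5500 ft.

5500 ft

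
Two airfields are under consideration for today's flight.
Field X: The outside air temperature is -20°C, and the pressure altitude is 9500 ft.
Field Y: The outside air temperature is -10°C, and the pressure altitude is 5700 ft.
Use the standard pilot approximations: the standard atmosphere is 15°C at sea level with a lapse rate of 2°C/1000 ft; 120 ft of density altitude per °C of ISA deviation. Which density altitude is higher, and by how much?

Field X: ISA temp = -4°C, deviation -16°C, DA = 9500 + 120 × (-16) = 7580 ft.
Field Y: ISA temp = 3.6°C, deviation -13.6°C, DA = 5700 + 120 × (-13.6) = 4068 ft.
Field X is higher by 7580 − 4068 = 3512 ft.

Field X by 3512 ft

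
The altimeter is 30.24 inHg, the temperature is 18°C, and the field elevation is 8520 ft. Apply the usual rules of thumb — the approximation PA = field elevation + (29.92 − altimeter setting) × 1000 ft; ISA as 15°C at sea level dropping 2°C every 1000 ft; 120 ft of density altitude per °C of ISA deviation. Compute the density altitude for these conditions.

Pressure altitude = 8520 + (29.92 − 30.24) × 1000 = 8520 + (-320) = 8200 ft.
ISA temperature at 8200 ft = 15 − 2 × (8200/1000) = -1.4°C.
ISA deviation = 18 − (-1.4) = +19.4°C.
Density altitude = 8200 + 120 × (19.4) = 10528 ft.

10528 ft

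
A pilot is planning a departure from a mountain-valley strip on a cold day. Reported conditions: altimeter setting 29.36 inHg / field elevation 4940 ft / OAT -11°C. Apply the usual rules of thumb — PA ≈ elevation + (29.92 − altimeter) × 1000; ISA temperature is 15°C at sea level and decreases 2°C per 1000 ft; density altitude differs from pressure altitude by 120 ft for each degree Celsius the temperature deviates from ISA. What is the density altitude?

3700 ft

Pressure altitude = 4940 + (29.92 − 29.36) × 1000 = 4940 + (+560) = 5500 ft.
ISA temperature at 5500 ft = 15 − 2 × (5500/1000) = 4°C.
ISA deviation = -11 − 4 = -15°C.
Density altitude = 5500 + 120 × (-15) = 3700 ft.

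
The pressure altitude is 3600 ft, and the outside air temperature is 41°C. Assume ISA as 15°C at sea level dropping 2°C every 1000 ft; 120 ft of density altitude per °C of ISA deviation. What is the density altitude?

7584 ft

ISA temperature at 3600 ft = 15 − 2 × (3600/1000) = 7.8°C.
ISA deviation = 41 − 7.8 = +33.2°C.
Density altitude = 3600 + 120 × (33.2) = 3600 + (+3984) = 7584 ft.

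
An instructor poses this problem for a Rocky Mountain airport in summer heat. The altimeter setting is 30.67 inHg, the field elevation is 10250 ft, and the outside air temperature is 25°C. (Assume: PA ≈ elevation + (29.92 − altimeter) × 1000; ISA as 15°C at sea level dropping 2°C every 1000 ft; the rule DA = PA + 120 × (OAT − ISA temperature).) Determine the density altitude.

Pressure altitude = 10250 + (29.92 − 30.67) × 1000 = 10250 + (-750) = 9500 ft.
ISA temperature at 9500 ft = 15 − 2 × (9500/1000) = -4°C.
ISA deviation = 25 − (-4) = +29°C.
Density altitude = 9500 + 120 × (29) = 12980 ft.

12980 ft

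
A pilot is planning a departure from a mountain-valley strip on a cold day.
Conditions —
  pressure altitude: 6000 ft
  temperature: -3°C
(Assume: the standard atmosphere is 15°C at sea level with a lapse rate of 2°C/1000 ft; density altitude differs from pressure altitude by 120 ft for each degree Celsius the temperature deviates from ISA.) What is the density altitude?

5280 ft

ISA temperature at 6000 ft = 15 − 2 × (6000/1000) = 3°C.
ISA deviation = -3 − 3 = -6°C.
Density altitude = 6000 + 120 × (-6) = 6000 + (-720) = 5280 ft.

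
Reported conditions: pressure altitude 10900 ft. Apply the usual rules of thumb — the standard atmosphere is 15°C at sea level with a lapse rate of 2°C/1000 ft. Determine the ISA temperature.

ISA temperature = 15 − 2 × (10900/1000) = 15 − 21.8 = -6.8°C.

-6.8°C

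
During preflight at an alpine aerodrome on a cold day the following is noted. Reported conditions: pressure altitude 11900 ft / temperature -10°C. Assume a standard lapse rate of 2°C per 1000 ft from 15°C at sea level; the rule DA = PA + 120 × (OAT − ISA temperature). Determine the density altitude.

11756 ft

ISA temperature at 11900 ft = 15 − 2 × (11900/1000) = -8.8°C.
ISA deviation = -10 − (-8.8) = -1.2°C.
Density altitude = 11900 + 120 × (-1.2) = 11900 + (-144) = 11756 ft.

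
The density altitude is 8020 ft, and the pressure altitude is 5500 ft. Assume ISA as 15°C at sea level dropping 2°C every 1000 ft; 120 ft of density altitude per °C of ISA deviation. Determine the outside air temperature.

Density altitude − pressure altitude = 8020 − 5500 = +2520 ft.
At 120 ft/°C that is an ISA deviation of 2520/120 = +21°C.
ISA temperature at 5500 ft = 15 − 2 × (5500/1000) = 4°C.
OAT = ISA + deviation = 4 + (+21) = 25°C.

25°C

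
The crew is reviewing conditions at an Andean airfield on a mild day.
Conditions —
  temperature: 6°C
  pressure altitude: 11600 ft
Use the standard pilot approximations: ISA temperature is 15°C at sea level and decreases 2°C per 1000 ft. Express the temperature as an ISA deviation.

ISA+14.2°C

ISA temperature at 11600 ft = 15 − 2 × (11600/1000) = -8.2°C.
Deviation = OAT − ISA = 6 − (-8.2) = +14.2°C.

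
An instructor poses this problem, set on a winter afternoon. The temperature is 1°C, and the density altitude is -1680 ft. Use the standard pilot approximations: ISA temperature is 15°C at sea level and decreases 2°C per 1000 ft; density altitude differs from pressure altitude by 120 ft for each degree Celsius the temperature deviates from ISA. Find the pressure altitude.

DA = PA + 120 × (OAT − (15 − 2·PA/1000)) = PA + 120·OAT − 1800 + 0.24·PA = 1.24·PA + 120·OAT − 1800.
So 1.24·PA = -1680 − 120 × 1 + 1800 = 0.
PA = 0 / 1.24 = 0 ft.

0 ft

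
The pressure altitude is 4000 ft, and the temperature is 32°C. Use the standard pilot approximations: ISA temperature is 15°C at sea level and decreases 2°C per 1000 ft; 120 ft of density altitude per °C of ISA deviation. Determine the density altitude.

ISA temperature at 4000 ft = 15 − 2 × (4000/1000) = 7°C.
ISA deviation = 32 − 7 = +25°C.
Density altitude = 4000 + 120 × (25) = 4000 + (+3000) = 7000 ft.

7000 ft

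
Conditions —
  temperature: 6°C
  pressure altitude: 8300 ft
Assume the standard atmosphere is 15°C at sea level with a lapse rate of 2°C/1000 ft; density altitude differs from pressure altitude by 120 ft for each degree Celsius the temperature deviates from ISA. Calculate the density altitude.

9212 ft

ISA temperature at 8300 ft = 15 − 2 × (8300/1000) = -1.6°C.
ISA deviation = 6 − (-1.6) = +7.6°C.
Density altitude = 8300 + 120 × (7.6) = 8300 + (+912) = 9212 ft.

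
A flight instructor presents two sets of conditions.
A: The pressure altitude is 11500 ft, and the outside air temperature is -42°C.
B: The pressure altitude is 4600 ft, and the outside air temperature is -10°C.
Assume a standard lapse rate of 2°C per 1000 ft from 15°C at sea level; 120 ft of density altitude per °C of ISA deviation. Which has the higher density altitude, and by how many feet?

A: ISA temp = -8°C, deviation -34°C, DA = 11500 + 120 × (-34) = 7420 ft.
B: ISA temp = 5.8°C, deviation -15.8°C, DA = 4600 + 120 × (-15.8) = 2704 ft.
A is higher by 7420 − 2704 = 4716 ft.

A by 4716 ft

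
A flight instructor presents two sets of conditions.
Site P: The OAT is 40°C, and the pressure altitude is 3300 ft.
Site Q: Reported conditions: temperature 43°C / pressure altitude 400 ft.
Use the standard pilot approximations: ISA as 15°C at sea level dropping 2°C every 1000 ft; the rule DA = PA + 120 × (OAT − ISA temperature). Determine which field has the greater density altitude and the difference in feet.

Site P by 3236 ft

Site P: ISA temp = 8.4°C, deviation +31.6°C, DA = 3300 + 120 × 31.6 = 7092 ft.
Site Q: ISA temp = 14.2°C, deviation +28.8°C, DA = 400 + 120 × 28.8 = 3856 ft.
Site P is higher by 7092 − 3856 = 3236 ft.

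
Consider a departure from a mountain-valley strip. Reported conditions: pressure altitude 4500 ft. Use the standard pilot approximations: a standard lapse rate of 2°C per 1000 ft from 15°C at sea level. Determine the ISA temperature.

ISA temperature = 15 − 2 × (4500/1000) = 15 − 9 = 6°C.

6°C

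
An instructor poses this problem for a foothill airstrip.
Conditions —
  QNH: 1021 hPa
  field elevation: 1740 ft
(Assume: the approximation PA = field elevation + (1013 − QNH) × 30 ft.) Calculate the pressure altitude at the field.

Pressure correction = (1013 − 1021) × 30 = -240 ft.
Pressure altitude = 1740 + (-240) = 1500 ft.

1500 ft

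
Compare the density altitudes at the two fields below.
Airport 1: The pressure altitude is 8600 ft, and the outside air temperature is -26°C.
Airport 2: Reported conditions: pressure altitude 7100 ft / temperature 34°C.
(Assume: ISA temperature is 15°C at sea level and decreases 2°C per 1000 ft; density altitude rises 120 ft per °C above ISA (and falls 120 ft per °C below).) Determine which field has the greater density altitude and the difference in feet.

Airport 2 by 5340 ft

Airport 1: ISA temp = -2.2°C, deviation -23.8°C, DA = 8600 + 120 × (-23.8) = 5744 ft.
Airport 2: ISA temp = 0.8°C, deviation +33.2°C, DA = 7100 + 120 × 33.2 = 11084 ft.
Airport 2 is higher by 11084 − 5744 = 5340 ft.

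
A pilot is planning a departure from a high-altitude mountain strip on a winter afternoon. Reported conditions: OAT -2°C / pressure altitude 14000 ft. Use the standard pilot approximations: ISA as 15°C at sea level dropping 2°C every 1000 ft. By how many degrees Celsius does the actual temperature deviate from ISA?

ISA temperature at 14000 ft = 15 − 2 × (14000/1000) = -13°C.
Deviation = OAT − ISA = -2 − (-13) = +11°C.

ISA+11°C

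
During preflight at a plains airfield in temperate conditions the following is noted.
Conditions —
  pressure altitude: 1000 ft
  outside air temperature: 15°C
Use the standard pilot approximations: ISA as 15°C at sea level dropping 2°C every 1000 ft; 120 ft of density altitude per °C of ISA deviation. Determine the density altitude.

ISA temperature at 1000 ft = 15 − 2 × (1000/1000) = 13°C.
ISA deviation = 15 − 13 = +2°C.
Density altitude = 1000 + 120 × (2) = 1000 + (+240) = 1240 ft.

1240 ft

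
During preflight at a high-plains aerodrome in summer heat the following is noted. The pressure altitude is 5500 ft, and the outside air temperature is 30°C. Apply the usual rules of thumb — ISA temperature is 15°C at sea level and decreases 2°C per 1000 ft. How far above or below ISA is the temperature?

ISA temperature at 5500 ft = 15 − 2 × (5500/1000) = 4°C.
Deviation = OAT − ISA = 30 − 4 = +26°C.

ISA+26°C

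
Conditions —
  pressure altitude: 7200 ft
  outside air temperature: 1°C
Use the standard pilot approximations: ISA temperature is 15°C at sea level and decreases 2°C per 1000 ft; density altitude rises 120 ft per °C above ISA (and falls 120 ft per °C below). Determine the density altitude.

ISA temperature at 7200 ft = 15 − 2 × (7200/1000) = 0.6°C.
ISA deviation = 1 − 0.6 = +0.4°C.
Density altitude = 7200 + 120 × (0.4) = 7200 + (+48) = 7248 ft.

7248 ft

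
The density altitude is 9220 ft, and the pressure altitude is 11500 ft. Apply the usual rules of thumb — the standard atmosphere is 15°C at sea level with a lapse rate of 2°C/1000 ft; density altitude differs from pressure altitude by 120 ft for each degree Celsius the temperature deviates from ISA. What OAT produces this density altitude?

Density altitude − pressure altitude = 9220 − 11500 = -2280 ft.
At 120 ft/°C that is an ISA deviation of -2280/120 = -19°C.
ISA temperature at 11500 ft = 15 − 2 × (11500/1000) = -8°C.
OAT = ISA + deviation = -8 + (-19) = -27°C.

-27°C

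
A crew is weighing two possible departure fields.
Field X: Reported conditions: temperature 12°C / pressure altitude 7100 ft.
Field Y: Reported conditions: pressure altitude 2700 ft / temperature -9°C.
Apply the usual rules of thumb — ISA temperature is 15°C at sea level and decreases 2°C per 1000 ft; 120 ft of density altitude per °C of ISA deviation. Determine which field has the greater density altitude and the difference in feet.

Field X: ISA temp = 0.8°C, deviation +11.2°C, DA = 7100 + 120 × 11.2 = 8444 ft.
Field Y: ISA temp = 9.6°C, deviation -18.6°C, DA = 2700 + 120 × (-18.6) = 468 ft.
Field X is higher by 8444 − 468 = 7976 ft.

Field X by 7976 ft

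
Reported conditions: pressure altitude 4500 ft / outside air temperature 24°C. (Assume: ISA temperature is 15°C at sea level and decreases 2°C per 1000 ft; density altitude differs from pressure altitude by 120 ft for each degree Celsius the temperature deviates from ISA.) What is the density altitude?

6660 ft

ISA temperature at 4500 ft = 15 − 2 × (4500/1000) = 6°C.
ISA deviation = 24 − 6 = +18°C.
Density altitude = 4500 + 120 × (18) = 4500 + (+2160) = 6660 ft.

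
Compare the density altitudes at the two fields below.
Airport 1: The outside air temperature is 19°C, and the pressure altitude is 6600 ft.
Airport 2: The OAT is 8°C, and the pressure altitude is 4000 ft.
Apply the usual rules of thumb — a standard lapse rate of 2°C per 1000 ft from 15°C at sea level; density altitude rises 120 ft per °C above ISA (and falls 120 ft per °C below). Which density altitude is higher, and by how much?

Airport 1 by 4544 ft

Airport 1: ISA temp = 1.8°C, deviation +17.2°C, DA = 6600 + 120 × 17.2 = 8664 ft.
Airport 2: ISA temp = 7°C, deviation +1°C, DA = 4000 + 120 × 1 = 4120 ft.
Airport 1 is higher by 8664 − 4120 = 4544 ft.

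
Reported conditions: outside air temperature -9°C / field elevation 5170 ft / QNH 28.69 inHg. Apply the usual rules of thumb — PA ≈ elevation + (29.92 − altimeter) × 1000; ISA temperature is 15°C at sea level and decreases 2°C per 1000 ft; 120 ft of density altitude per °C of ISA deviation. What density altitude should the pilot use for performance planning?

Pressure altitude = 5170 + (29.92 − 28.69) × 1000 = 5170 + (+1230) = 6400 ft.
ISA temperature at 6400 ft = 15 − 2 × (6400/1000) = 2.2°C.
ISA deviation = -9 − 2.2 = -11.2°C.
Density altitude = 6400 + 120 × (-11.2) = 5056 ft.

5056 ft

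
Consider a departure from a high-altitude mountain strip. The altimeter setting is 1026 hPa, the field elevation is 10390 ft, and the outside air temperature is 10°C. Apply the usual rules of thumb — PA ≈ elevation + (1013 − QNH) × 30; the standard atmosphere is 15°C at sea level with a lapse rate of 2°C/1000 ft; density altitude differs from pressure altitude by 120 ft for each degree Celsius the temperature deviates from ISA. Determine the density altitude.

Pressure altitude = 10390 + (1013 − 1026) × 30 = 10390 + (-390) = 10000 ft.
ISA temperature at 10000 ft = 15 − 2 × (10000/1000) = -5°C.
ISA deviation = 10 − (-5) = +15°C.
Density altitude = 10000 + 120 × (15) = 11800 ft.

11800 ft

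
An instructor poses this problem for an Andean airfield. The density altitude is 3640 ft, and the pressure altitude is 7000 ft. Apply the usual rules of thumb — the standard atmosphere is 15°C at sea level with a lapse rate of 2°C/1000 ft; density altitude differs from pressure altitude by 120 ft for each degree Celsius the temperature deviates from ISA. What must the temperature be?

Density altitude − pressure altitude = 3640 − 7000 = -3360 ft.
At 120 ft/°C that is an ISA deviation of -3360/120 = -28°C.
ISA temperature at 7000 ft = 15 − 2 × (7000/1000) = 1°C.
OAT = ISA + deviation = 1 + (-28) = -27°C.

-27°C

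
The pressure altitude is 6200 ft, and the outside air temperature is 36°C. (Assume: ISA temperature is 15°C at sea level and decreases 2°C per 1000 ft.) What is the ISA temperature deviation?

ISA+33.4°C

ISA temperature at 6200 ft = 15 − 2 × (6200/1000) = 2.6°C.
Deviation = OAT − ISA = 36 − 2.6 = +33.4°C.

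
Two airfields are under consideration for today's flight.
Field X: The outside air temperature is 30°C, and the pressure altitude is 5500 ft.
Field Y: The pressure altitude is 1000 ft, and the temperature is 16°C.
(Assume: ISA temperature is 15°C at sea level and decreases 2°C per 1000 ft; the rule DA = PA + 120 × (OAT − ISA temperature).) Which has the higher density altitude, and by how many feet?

Field X: ISA temp = 4°C, deviation +26°C, DA = 5500 + 120 × 26 = 8620 ft.
Field Y: ISA temp = 13°C, deviation +3°C, DA = 1000 + 120 × 3 = 1360 ft.
Field X is higher by 8620 − 1360 = 7260 ft.

Field X by 7260 ft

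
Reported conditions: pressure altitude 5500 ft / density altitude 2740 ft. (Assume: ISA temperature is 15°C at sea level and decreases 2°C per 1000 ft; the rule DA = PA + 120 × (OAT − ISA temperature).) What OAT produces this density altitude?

Density altitude − pressure altitude = 2740 − 5500 = -2760 ft.
At 120 ft/°C that is an ISA deviation of -2760/120 = -23°C.
ISA temperature at 5500 ft = 15 − 2 × (5500/1000) = 4°C.
OAT = ISA + deviation = 4 + (-23) = -19°C.

-19°C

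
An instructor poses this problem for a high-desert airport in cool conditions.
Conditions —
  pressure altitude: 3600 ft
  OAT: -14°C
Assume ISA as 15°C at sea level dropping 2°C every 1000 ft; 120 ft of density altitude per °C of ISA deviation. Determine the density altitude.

ISA temperature at 3600 ft = 15 − 2 × (3600/1000) = 7.8°C.
ISA deviation = -14 − 7.8 = -21.8°C.
Density altitude = 3600 + 120 × (-21.8) = 3600 + (-2616) = 984 ft.

984 ft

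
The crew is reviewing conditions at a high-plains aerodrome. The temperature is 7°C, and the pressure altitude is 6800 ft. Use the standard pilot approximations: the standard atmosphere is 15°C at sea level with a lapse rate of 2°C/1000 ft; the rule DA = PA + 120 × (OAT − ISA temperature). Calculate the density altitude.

ISA temperature at 6800 ft = 15 − 2 × (6800/1000) = 1.4°C.
ISA deviation = 7 − 1.4 = +5.6°C.
Density altitude = 6800 + 120 × (5.6) = 6800 + (+672) = 7472 ft.

7472 ft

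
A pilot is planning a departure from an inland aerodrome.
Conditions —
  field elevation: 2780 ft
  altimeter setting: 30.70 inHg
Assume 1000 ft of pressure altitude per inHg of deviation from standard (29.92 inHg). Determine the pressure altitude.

Pressure correction = (29.92 − 30.70) × 1000 = -780 ft.
Pressure altitude = 2780 + (-780) = 2000 ft.

2000 ft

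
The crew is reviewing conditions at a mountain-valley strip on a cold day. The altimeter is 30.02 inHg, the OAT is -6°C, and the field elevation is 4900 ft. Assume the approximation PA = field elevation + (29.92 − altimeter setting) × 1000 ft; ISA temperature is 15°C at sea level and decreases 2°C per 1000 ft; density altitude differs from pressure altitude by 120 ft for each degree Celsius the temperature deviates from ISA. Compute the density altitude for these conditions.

3432 ft

Pressure altitude = 4900 + (29.92 − 30.02) × 1000 = 4900 + (-100) = 4800 ft.
ISA temperature at 4800 ft = 15 − 2 × (4800/1000) = 5.4°C.
ISA deviation = -6 − 5.4 = -11.4°C.
Density altitude = 4800 + 120 × (-11.4) = 3432 ft.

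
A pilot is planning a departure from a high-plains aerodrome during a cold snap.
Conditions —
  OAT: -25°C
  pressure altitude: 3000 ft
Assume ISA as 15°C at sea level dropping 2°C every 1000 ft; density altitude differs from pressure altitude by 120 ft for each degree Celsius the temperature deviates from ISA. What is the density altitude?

-1080 ft

ISA temperature at 3000 ft = 15 − 2 × (3000/1000) = 9°C.
ISA deviation = -25 − 9 = -34°C.
Density altitude = 3000 + 120 × (-34) = 3000 + (-4080) = -1080 ft.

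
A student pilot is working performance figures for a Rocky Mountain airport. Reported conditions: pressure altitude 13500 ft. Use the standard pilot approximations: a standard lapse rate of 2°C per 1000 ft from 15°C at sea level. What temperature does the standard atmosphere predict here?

-12°C

ISA temperature = 15 − 2 × (13500/1000) = 15 − 27 = -12°C.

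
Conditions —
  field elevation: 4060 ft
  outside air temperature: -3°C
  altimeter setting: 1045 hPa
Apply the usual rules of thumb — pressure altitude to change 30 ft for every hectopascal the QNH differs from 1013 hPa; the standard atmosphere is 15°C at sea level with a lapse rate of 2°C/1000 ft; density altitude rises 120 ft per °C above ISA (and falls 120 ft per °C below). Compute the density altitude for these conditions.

1684 ft

Pressure altitude = 4060 + (1013 − 1045) × 30 = 4060 + (-960) = 3100 ft.
ISA temperature at 3100 ft = 15 − 2 × (3100/1000) = 8.8°C.
ISA deviation = -3 − 8.8 = -11.8°C.
Density altitude = 3100 + 120 × (-11.8) = 1684 ft.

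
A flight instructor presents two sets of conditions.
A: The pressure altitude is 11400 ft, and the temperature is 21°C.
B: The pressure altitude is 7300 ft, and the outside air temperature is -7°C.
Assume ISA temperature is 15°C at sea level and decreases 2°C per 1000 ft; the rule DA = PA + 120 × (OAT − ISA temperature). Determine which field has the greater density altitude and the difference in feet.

A: ISA temp = -7.8°C, deviation +28.8°C, DA = 11400 + 120 × 28.8 = 14856 ft.
B: ISA temp = 0.4°C, deviation -7.4°C, DA = 7300 + 120 × (-7.4) = 6412 ft.
A is higher by 14856 − 6412 = 8444 ft.

A by 8444 ft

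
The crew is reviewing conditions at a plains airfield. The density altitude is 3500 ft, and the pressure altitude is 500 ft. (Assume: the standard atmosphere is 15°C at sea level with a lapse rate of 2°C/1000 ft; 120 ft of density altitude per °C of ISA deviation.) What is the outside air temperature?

Density altitude − pressure altitude = 3500 − 500 = +3000 ft.
At 120 ft/°C that is an ISA deviation of 3000/120 = +25°C.
ISA temperature at 500 ft = 15 − 2 × (500/1000) = 14°C.
OAT = ISA + deviation = 14 + (+25) = 39°C.

39°C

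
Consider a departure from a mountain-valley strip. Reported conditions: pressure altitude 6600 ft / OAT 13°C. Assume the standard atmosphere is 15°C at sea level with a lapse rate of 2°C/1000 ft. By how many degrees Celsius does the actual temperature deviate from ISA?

ISA+11.2°C

ISA temperature at 6600 ft = 15 − 2 × (6600/1000) = 1.8°C.
Deviation = OAT − ISA = 13 − 1.8 = +11.2°C.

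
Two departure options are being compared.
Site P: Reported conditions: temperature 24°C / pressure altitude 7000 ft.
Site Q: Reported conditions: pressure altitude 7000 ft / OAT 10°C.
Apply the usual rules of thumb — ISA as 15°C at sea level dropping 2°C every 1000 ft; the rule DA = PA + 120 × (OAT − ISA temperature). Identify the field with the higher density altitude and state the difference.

Site P by 1680 ft

Site P: ISA temp = 1°C, deviation +23°C, DA = 7000 + 120 × 23 = 9760 ft.
Site Q: ISA temp = 1°C, deviation +9°C, DA = 7000 + 120 × 9 = 8080 ft.
Site P is higher by 9760 − 8080 = 1680 ft.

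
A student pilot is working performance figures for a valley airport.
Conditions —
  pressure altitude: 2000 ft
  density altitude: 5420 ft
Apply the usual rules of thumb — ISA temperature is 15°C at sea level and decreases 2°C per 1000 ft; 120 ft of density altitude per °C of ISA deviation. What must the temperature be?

Density altitude − pressure altitude = 5420 − 2000 = +3420 ft.
At 120 ft/°C that is an ISA deviation of 3420/120 = +28.5°C.
ISA temperature at 2000 ft = 15 − 2 × (2000/1000) = 11°C.
OAT = ISA + deviation = 11 + (+28.5) = 39.5°C.

39.5°C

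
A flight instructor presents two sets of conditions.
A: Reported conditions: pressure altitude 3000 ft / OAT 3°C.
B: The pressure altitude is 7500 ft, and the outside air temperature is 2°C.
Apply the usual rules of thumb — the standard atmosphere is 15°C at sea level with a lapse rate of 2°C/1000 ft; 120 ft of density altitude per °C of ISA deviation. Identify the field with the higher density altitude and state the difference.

A: ISA temp = 9°C, deviation -6°C, DA = 3000 + 120 × (-6) = 2280 ft.
B: ISA temp = 0°C, deviation +2°C, DA = 7500 + 120 × 2 = 7740 ft.
B is higher by 7740 − 2280 = 5460 ft.

B by 5460 ft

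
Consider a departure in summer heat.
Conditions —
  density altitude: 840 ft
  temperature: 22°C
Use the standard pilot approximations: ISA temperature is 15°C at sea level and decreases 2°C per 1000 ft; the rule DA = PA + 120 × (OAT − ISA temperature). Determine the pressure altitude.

0 ft

DA = PA + 120 × (OAT − (15 − 2·PA/1000)) = PA + 120·OAT − 1800 + 0.24·PA = 1.24·PA + 120·OAT − 1800.
So 1.24·PA = 840 − 120 × 22 + 1800 = 0.
PA = 0 / 1.24 = 0 ft.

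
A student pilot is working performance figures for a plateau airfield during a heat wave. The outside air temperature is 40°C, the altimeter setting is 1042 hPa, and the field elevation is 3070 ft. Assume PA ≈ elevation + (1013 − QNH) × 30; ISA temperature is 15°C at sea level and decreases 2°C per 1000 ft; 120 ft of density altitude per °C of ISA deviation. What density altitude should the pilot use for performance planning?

Pressure altitude = 3070 + (1013 − 1042) × 30 = 3070 + (-870) = 2200 ft.
ISA temperature at 2200 ft = 15 − 2 × (2200/1000) = 10.6°C.
ISA deviation = 40 − 10.6 = +29.4°C.
Density altitude = 2200 + 120 × (29.4) = 5728 ft.

5728 ft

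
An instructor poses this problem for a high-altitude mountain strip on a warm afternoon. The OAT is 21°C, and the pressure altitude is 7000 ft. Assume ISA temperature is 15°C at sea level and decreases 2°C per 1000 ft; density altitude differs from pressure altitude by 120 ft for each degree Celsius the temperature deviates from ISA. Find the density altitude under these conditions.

9400 ft

ISA temperature at 7000 ft = 15 − 2 × (7000/1000) = 1°C.
ISA deviation = 21 − 1 = +20°C.
Density altitude = 7000 + 120 × (20) = 7000 + (+2400) = 9400 ft.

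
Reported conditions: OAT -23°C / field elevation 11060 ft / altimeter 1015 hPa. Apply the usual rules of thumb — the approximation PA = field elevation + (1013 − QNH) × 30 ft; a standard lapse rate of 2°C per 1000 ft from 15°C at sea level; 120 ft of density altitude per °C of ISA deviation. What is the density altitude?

Pressure altitude = 11060 + (1013 − 1015) × 30 = 11060 + (-60) = 11000 ft.
ISA temperature at 11000 ft = 15 − 2 × (11000/1000) = -7°C.
ISA deviation = -23 − (-7) = -16°C.
Density altitude = 11000 + 120 × (-16) = 9080 ft.

9080 ft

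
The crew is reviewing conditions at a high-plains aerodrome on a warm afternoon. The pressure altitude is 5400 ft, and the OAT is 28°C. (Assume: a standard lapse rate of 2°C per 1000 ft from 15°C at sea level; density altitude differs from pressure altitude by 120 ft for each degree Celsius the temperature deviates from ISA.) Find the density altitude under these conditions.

ISA temperature at 5400 ft = 15 − 2 × (5400/1000) = 4.2°C.
ISA deviation = 28 − 4.2 = +23.8°C.
Density altitude = 5400 + 120 × (23.8) = 5400 + (+2856) = 8256 ft.

8256 ft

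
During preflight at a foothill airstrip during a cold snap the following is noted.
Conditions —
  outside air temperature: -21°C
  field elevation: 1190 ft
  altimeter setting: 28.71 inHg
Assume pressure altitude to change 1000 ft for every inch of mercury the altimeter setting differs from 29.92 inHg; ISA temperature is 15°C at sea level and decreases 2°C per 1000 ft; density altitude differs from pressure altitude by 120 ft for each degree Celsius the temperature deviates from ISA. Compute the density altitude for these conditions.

-1344 ft

Pressure altitude = 1190 + (29.92 − 28.71) × 1000 = 1190 + (+1210) = 2400 ft.
ISA temperature at 2400 ft = 15 − 2 × (2400/1000) = 10.2°C.
ISA deviation = -21 − 10.2 = -31.2°C.
Density altitude = 2400 + 120 × (-31.2) = -1344 ft.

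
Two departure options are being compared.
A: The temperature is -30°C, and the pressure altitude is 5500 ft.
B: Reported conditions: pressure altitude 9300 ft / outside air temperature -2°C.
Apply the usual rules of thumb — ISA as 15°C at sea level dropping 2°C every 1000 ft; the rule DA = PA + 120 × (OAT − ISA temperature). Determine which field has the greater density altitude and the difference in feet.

B by 8072 ft

A: ISA temp = 4°C, deviation -34°C, DA = 5500 + 120 × (-34) = 1420 ft.
B: ISA temp = -3.6°C, deviation +1.6°C, DA = 9300 + 120 × 1.6 = 9492 ft.
B is higher by 9492 − 1420 = 8072 ft.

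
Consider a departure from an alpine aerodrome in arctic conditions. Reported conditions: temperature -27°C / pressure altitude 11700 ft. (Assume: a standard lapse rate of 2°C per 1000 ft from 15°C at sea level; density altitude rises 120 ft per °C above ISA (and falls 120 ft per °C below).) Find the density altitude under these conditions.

ISA temperature at 11700 ft = 15 − 2 × (11700/1000) = -8.4°C.
ISA deviation = -27 − (-8.4) = -18.6°C.
Density altitude = 11700 + 120 × (-18.6) = 11700 + (-2232) = 9468 ft.

9468 ft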